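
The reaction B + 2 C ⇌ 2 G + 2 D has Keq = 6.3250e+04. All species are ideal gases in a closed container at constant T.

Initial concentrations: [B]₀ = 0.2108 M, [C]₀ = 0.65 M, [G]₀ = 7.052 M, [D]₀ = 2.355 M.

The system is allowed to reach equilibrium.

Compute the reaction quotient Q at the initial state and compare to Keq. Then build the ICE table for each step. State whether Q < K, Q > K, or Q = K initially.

Q₀ = 3097; Q < K (proceeds forward)

Q₀ = 3097 vs Keq = 6.3250e+04 ⇒ Q<K, forward
Step 1:
                   B          C          G          D
  Initial     0.2108       0.65      7.052      2.355
  Change     -0.1568    -0.3136     0.3136     0.3136
  Equil      0.05399     0.3364      7.366      2.669
  solve Keq expr → x = 0.1568; check Q = 6.3250e+04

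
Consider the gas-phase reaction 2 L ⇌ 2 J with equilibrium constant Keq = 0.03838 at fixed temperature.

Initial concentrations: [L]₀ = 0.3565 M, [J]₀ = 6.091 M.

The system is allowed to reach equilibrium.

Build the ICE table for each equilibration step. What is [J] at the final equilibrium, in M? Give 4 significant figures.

[J]_eq = 1.056 M

Q₀ = 291.9 vs Keq = 0.03838 ⇒ Q>K, reverse
Step 1:
                    L           J
  I            0.3565       6.091
  C             5.035      -5.035
  E             5.391       1.056
  solve Keq expr → x = -2.517; check Q = 0.03838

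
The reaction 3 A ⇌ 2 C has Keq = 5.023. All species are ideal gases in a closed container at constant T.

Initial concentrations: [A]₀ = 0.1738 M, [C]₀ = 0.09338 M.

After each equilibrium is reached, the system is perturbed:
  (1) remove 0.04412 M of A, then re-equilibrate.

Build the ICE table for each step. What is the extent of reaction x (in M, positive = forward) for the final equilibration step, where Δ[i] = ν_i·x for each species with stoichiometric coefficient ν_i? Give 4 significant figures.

Q₀ = 1.661 vs Keq = 5.023 ⇒ Q<K, forward
Step 1:
                   A          C
  Initial     0.1738    0.09338
  Change    -0.03457    0.02305
  Equil       0.1392     0.1164
  solve Keq expr → x = 0.01152; check Q = 5.023
Then remove 0.04412 M of A.
Step 2:
                   A          C
  Initial    0.09511     0.1164
  Change     0.02852   -0.01901
  Equil       0.1236    0.09742
  solve Keq expr → x = -0.009506; check Q = 5.023

x = -0.009506 M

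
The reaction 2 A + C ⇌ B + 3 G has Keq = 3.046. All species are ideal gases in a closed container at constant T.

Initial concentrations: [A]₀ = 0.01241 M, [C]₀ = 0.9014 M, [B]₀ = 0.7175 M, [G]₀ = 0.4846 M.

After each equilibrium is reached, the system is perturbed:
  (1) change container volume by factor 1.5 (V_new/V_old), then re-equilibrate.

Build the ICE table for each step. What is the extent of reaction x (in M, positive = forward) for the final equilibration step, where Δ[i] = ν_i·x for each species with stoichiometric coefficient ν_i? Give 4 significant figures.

Q₀ = 588.2 vs Keq = 3.046 ⇒ Q>K, reverse
Step 1:
                    A           C           B           G
  I           0.01241      0.9014      0.7175      0.4846
  C           0.08849     0.04425    -0.04425     -0.1327
  E            0.1009      0.9456      0.6733      0.3519
  solve Keq expr → x = -0.04425; check Q = 3.046
Then change container volume by factor 1.5 (V_new/V_old).
Step 2:
                    A           C           B           G
  I           0.06727      0.6304      0.4488      0.2346
  C         -0.007765   -0.003882    0.003882     0.01165
  E           0.05951      0.6265      0.4527      0.2462
  solve Keq expr → x = 0.003882; check Q = 3.046

x = 0.003882 M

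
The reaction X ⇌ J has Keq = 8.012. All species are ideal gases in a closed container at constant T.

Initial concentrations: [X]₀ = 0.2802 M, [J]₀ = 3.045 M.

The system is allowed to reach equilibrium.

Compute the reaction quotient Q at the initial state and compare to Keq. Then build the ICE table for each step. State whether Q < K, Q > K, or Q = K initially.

Q₀ = 10.87 vs Keq = 8.012 ⇒ Q>K, reverse
Step 1:
                    X           J
  Initial      0.2802       3.045
  Change      0.08877    -0.08877
  Equil         0.369       2.956
  solve Keq expr → x = -0.08877; check Q = 8.012

Q₀ = 10.87; Q > K (proceeds reverse)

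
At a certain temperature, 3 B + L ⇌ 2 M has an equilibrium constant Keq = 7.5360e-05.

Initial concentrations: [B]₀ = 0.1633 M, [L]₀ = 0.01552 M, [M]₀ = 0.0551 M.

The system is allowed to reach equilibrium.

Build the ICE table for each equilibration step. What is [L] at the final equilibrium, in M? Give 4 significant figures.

Q₀ = 44.92 vs Keq = 7.5360e-05 ⇒ Q>K, reverse
Step 1:
                  B         L         M
  I          0.1633   0.01552    0.0551
  C         0.08232   0.02744  -0.05488
  E          0.2456   0.04296 2.1903e-04
  solve Keq expr → x = -0.02744; check Q = 7.5360e-05

[L]_eq = 0.04296 M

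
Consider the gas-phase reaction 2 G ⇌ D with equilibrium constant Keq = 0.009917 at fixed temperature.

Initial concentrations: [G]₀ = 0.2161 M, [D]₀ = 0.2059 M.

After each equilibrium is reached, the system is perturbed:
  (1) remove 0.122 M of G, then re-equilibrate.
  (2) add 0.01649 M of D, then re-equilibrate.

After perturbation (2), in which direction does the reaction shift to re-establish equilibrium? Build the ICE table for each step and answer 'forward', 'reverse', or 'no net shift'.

Direction: reverse

Q₀ = 4.409 vs Keq = 0.009917 ⇒ Q>K, reverse
Step 1:
                   G          D
  Initial     0.2161     0.2059
  Change      0.4042    -0.2021
  Equil       0.6203   0.003815
  solve Keq expr → x = -0.2021; check Q = 0.009917
Then remove 0.122 M of G.
Step 2:
                   G          D
  Initial     0.4983   0.003815
  Change    0.002654  -0.001327
  Equil       0.5009   0.002488
  solve Keq expr → x = -0.001327; check Q = 0.009917
Then add 0.01649 M of D.
Step 3:
                   G          D
  Initial     0.5009    0.01898
  Change     0.03232   -0.01616
  Equil       0.5332    0.00282
  solve Keq expr → x = -0.01616; check Q = 0.009917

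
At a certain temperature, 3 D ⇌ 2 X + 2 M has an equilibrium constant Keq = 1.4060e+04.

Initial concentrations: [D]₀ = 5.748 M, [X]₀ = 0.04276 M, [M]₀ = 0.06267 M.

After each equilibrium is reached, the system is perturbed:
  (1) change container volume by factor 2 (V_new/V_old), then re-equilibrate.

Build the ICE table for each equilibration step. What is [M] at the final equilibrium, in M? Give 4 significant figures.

Q₀ = 3.7813e-08 vs Keq = 1.4060e+04 ⇒ Q<K, forward
Step 1:
                    D           X           M
  init          5.748     0.04276     0.06267
  Δ            -5.509       3.672       3.672
  eq           0.2393       3.715       3.735
  solve Keq expr → x = 1.836; check Q = 1.4060e+04
Then change container volume by factor 2 (V_new/V_old).
Step 2:
                    D           X           M
  init         0.1196       1.858       1.868
  Δ          -0.02361     0.01574     0.01574
  eq          0.09602       1.873       1.883
  solve Keq expr → x = 0.007869; check Q = 1.4060e+04

[M]_eq = 1.883 M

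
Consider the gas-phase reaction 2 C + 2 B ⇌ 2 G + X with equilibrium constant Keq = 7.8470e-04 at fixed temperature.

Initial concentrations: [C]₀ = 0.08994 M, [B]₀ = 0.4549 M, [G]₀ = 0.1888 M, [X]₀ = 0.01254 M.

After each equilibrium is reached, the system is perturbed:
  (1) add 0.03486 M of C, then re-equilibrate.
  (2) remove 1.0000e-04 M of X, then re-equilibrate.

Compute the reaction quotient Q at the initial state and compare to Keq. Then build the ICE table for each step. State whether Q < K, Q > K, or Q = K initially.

Q₀ = 0.267 vs Keq = 7.8470e-04 ⇒ Q>K, reverse
Step 1:
                   C          B          G          X
  init       0.08994     0.4549     0.1888    0.01254
  Δ           0.0249     0.0249    -0.0249   -0.01245
  eq          0.1148     0.4798     0.1639 8.8693e-05
  solve Keq expr → x = -0.01245; check Q = 7.8470e-04
Then add 0.03486 M of C.
Step 2:
                   C          B          G          X
  init        0.1497     0.4798     0.1639 8.8693e-05
  Δ       -1.2293e-04 -1.2293e-04 1.2293e-04 6.1467e-05
  eq          0.1496     0.4797      0.164 1.5016e-04
  solve Keq expr → x = 6.1467e-05; check Q = 7.8470e-04
Then remove 1.0000e-04 M of X.
Step 3:
                   C          B          G          X
  init        0.1496     0.4797      0.164 5.0161e-05
  Δ       -1.9823e-04 -1.9823e-04 1.9823e-04 9.9117e-05
  eq          0.1494     0.4795     0.1642 1.4928e-04
  solve Keq expr → x = 9.9117e-05; check Q = 7.8470e-04

Q₀ = 0.267; Q > K (proceeds reverse)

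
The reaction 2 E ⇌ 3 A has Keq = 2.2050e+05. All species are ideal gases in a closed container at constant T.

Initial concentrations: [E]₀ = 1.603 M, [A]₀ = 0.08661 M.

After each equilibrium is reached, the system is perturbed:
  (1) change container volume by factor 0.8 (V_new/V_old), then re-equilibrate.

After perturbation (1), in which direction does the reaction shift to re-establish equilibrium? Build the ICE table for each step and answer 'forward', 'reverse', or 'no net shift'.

Q₀ = 2.5283e-04 vs Keq = 2.2050e+05 ⇒ Q<K, forward
Step 1:
                    E           A
  I             1.603     0.08661
  C            -1.595       2.392
  E           0.00831       2.479
  solve Keq expr → x = 0.7973; check Q = 2.2050e+05
Then change container volume by factor 0.8 (V_new/V_old).
Step 2:
                    E           A
  I           0.01039       3.098
  C          0.001216   -0.001824
  E            0.0116       3.096
  solve Keq expr → x = -6.0794e-04; check Q = 2.2050e+05

Direction: reverse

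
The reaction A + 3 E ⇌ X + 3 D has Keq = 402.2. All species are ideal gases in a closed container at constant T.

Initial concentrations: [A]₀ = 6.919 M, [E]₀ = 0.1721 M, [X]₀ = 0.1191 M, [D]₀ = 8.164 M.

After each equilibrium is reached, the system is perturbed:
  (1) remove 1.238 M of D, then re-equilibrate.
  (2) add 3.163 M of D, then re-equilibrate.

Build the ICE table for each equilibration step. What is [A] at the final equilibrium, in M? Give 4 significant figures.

[A]_eq = 6.962 M

Q₀ = 1838 vs Keq = 402.2 ⇒ Q>K, reverse
Step 1:
                   A          E          X          D
  Initial      6.919     0.1721     0.1191      8.164
  Change      0.0285     0.0855    -0.0285    -0.0855
  Equil        6.948     0.2576     0.0906      8.078
  solve Keq expr → x = -0.0285; check Q = 402.2
Then remove 1.238 M of D.
Step 2:
                   A          E          X          D
  Initial      6.948     0.2576     0.0906       6.84
  Change    -0.01016   -0.03049    0.01016    0.03049
  Equil        6.937     0.2271     0.1008      6.871
  solve Keq expr → x = 0.01016; check Q = 402.2
Then add 3.163 M of D.
Step 3:
                   A          E          X          D
  Initial      6.937     0.2271     0.1008      10.03
  Change     0.02429    0.07287   -0.02429   -0.07287
  Equil        6.962        0.3    0.07647      9.961
  solve Keq expr → x = -0.02429; check Q = 402.2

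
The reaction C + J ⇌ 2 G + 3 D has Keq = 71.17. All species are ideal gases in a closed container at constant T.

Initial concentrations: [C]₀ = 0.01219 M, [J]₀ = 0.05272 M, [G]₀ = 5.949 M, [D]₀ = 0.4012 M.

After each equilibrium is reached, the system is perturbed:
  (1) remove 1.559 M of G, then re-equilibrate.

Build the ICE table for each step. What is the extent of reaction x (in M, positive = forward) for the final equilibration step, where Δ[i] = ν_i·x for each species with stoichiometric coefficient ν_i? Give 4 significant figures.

Q₀ = 3556 vs Keq = 71.17 ⇒ Q>K, reverse
Step 1:
                   C          J          G          D
  I          0.01219    0.05272      5.949     0.4012
  C          0.05282    0.05282    -0.1056    -0.1585
  E          0.06501     0.1055      5.843     0.2427
  solve Keq expr → x = -0.05282; check Q = 71.17
Then remove 1.559 M of G.
Step 2:
                   C          J          G          D
  I          0.06501     0.1055      4.284     0.2427
  C        -0.009923  -0.009923    0.01985    0.02977
  E          0.05509    0.09562      4.304     0.2725
  solve Keq expr → x = 0.009923; check Q = 71.17

x = 0.009923 M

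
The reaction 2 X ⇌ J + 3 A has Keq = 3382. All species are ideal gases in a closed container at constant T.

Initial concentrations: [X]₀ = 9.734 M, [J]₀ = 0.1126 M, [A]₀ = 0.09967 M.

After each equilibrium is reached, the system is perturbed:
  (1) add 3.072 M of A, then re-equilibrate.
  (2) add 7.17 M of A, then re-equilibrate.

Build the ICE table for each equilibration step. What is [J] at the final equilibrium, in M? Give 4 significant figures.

Q₀ = 1.1767e-06 vs Keq = 3382 ⇒ Q<K, forward
Step 1:
                    X           J           A
  I             9.734      0.1126     0.09967
  C            -8.195       4.097       12.29
  E             1.539        4.21       12.39
  solve Keq expr → x = 4.097; check Q = 3382
Then add 3.072 M of A.
Step 2:
                    X           J           A
  I             1.539        4.21       15.46
  C            0.4241      -0.212     -0.6361
  E             1.963       3.998       14.83
  solve Keq expr → x = -0.212; check Q = 3382
Then add 7.17 M of A.
Step 3:
                    X           J           A
  I             1.963       3.998          22
  C             1.014      -0.507      -1.521
  E             2.977       3.491       20.48
  solve Keq expr → x = -0.507; check Q = 3382

[J]_eq = 3.491 M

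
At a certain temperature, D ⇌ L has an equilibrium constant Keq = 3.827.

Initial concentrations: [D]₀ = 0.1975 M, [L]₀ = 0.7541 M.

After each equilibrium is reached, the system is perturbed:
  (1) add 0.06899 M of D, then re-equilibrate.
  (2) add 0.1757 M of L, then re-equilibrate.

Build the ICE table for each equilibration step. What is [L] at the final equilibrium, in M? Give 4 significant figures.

Q₀ = 3.818 vs Keq = 3.827 ⇒ Q<K, forward
Step 1:
                    D           L
  I            0.1975      0.7541
  C       -3.5892e-04  3.5892e-04
  E            0.1971      0.7545
  solve Keq expr → x = 3.5892e-04; check Q = 3.827
Then add 0.06899 M of D.
Step 2:
                    D           L
  I            0.2661      0.7545
  C           -0.0547      0.0547
  E            0.2114      0.8092
  solve Keq expr → x = 0.0547; check Q = 3.827
Then add 0.1757 M of L.
Step 3:
                    D           L
  I            0.2114      0.9849
  C            0.0364     -0.0364
  E            0.2478      0.9485
  solve Keq expr → x = -0.0364; check Q = 3.827

[L]_eq = 0.9485 M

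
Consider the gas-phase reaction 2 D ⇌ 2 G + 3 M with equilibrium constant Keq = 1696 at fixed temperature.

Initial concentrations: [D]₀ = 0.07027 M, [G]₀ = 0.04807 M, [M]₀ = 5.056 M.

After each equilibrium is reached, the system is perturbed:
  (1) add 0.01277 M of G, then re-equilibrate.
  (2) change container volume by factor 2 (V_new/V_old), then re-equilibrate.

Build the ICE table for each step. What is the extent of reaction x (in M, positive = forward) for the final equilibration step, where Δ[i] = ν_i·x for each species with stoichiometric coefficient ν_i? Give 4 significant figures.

x = 0.00421 M

Q₀ = 60.48 vs Keq = 1696 ⇒ Q<K, forward
Step 1:
                   D          G          M
  init       0.07027    0.04807      5.056
  Δ         -0.04427    0.04427    0.06641
  eq           0.026    0.09234      5.122
  solve Keq expr → x = 0.02214; check Q = 1696
Then add 0.01277 M of G.
Step 2:
                   D          G          M
  init         0.026     0.1051      5.122
  Δ         0.002778  -0.002778  -0.004167
  eq         0.02877     0.1023      5.118
  solve Keq expr → x = -0.001389; check Q = 1696
Then change container volume by factor 2 (V_new/V_old).
Step 3:
                   D          G          M
  init       0.01439    0.05117      2.559
  Δ         -0.00842    0.00842    0.01263
  eq        0.005967    0.05959      2.572
  solve Keq expr → x = 0.00421; check Q = 1696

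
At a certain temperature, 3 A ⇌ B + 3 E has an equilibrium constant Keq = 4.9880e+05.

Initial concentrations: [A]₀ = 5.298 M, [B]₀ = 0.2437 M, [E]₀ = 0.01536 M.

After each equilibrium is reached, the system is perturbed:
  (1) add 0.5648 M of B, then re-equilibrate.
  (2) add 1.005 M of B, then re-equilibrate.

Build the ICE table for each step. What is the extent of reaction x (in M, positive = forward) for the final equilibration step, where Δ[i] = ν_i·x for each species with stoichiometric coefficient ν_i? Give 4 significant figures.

x = -0.00344 M

Q₀ = 5.9387e-09 vs Keq = 4.9880e+05 ⇒ Q<K, forward
Step 1:
                   A          B          E
  Initial      5.298     0.2437    0.01536
  Change      -5.215      1.738      5.215
  Equil      0.08285      1.982      5.231
  solve Keq expr → x = 1.738; check Q = 4.9880e+05
Then add 0.5648 M of B.
Step 2:
                   A          B          E
  Initial    0.08285      2.547      5.231
  Change    0.007072  -0.002357  -0.007072
  Equil      0.08992      2.545      5.223
  solve Keq expr → x = -0.002357; check Q = 4.9880e+05
Then add 1.005 M of B.
Step 3:
                   A          B          E
  Initial    0.08992       3.55      5.223
  Change     0.01032   -0.00344   -0.01032
  Equil       0.1002      3.546      5.213
  solve Keq expr → x = -0.00344; check Q = 4.9880e+05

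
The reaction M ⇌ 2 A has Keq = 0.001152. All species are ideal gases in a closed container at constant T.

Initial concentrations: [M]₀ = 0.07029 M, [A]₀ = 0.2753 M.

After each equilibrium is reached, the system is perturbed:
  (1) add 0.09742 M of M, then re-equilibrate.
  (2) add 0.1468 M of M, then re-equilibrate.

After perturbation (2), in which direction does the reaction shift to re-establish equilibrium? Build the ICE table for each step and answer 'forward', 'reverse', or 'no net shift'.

Q₀ = 1.078 vs Keq = 0.001152 ⇒ Q>K, reverse
Step 1:
                    M           A
  Initial     0.07029      0.2753
  Change       0.1301     -0.2601
  Equil        0.2003     0.01519
  solve Keq expr → x = -0.1301; check Q = 0.001152
Then add 0.09742 M of M.
Step 2:
                    M           A
  Initial      0.2978     0.01519
  Change    -0.001639    0.003278
  Equil        0.2961     0.01847
  solve Keq expr → x = 0.001639; check Q = 0.001152
Then add 0.1468 M of M.
Step 3:
                    M           A
  Initial      0.4429     0.01847
  Change    -0.002033    0.004067
  Equil        0.4409     0.02254
  solve Keq expr → x = 0.002033; check Q = 0.001152

Direction: forward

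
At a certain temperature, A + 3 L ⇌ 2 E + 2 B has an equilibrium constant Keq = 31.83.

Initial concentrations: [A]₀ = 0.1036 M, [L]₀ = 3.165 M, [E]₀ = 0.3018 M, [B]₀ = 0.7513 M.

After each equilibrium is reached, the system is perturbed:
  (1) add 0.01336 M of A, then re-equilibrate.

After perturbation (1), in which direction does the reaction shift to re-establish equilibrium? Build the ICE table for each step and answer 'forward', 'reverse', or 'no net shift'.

Direction: forward

Q₀ = 0.01565 vs Keq = 31.83 ⇒ Q<K, forward
Step 1:
                  A         L         E         B
  init       0.1036     3.165    0.3018    0.7513
  Δ         -0.1033   -0.3098    0.2066    0.2066
  eq      3.2005e-04     2.855    0.5084    0.9579
  solve Keq expr → x = 0.1033; check Q = 31.83
Then add 0.01336 M of A.
Step 2:
                  A         L         E         B
  init      0.01368     2.855    0.5084    0.9579
  Δ        -0.01329  -0.03987   0.02658   0.02658
  eq      3.9046e-04     2.815    0.5349    0.9844
  solve Keq expr → x = 0.01329; check Q = 31.83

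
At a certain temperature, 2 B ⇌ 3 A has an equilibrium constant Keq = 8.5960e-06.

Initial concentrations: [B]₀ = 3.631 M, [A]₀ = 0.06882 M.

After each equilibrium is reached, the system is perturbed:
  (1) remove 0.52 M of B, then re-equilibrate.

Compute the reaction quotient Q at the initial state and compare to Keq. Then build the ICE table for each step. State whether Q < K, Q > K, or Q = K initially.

Q₀ = 2.4722e-05 vs Keq = 8.5960e-06 ⇒ Q>K, reverse
Step 1:
                   B          A
  I            3.631    0.06882
  C          0.01354   -0.02031
  E            3.645    0.04851
  solve Keq expr → x = -0.006769; check Q = 8.5960e-06
Then remove 0.52 M of B.
Step 2:
                   B          A
  I            3.125    0.04851
  C         0.003135  -0.004703
  E            3.128    0.04381
  solve Keq expr → x = -0.001568; check Q = 8.5960e-06

Q₀ = 2.4722e-05; Q > K (proceeds reverse)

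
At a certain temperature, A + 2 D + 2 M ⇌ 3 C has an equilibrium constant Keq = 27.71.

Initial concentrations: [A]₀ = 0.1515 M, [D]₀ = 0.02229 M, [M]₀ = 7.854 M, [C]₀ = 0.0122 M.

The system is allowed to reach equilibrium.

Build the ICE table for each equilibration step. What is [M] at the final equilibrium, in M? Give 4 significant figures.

[M]_eq = 7.832 M

Q₀ = 3.9108e-04 vs Keq = 27.71 ⇒ Q<K, forward
Step 1:
                  A         D         M         C
  init       0.1515   0.02229     7.854    0.0122
  Δ        -0.01084  -0.02168  -0.02168   0.03252
  eq         0.1407 6.1154e-04     7.832   0.04472
  solve Keq expr → x = 0.01084; check Q = 27.71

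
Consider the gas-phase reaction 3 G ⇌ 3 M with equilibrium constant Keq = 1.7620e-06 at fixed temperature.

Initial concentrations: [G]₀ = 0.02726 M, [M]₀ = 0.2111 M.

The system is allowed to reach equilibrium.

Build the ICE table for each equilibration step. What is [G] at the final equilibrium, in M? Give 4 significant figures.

[G]_eq = 0.2355 M

Q₀ = 464.4 vs Keq = 1.7620e-06 ⇒ Q>K, reverse
Step 1:
                    G           M
  init        0.02726      0.2111
  Δ            0.2083     -0.2083
  eq           0.2355    0.002845
  solve Keq expr → x = -0.06942; check Q = 1.7620e-06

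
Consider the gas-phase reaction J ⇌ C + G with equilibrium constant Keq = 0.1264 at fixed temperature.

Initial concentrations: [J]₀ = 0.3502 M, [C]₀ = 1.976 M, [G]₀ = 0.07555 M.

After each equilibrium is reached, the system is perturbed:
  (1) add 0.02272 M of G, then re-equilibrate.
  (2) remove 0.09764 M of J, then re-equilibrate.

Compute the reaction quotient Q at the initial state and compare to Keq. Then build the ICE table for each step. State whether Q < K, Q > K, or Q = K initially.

Q₀ = 0.4263; Q > K (proceeds reverse)

Q₀ = 0.4263 vs Keq = 0.1264 ⇒ Q>K, reverse
Step 1:
                  J         C         G
  init       0.3502     1.976   0.07555
  Δ         0.04934  -0.04934  -0.04934
  eq         0.3995     1.927   0.02621
  solve Keq expr → x = -0.04934; check Q = 0.1264
Then add 0.02272 M of G.
Step 2:
                  J         C         G
  init       0.3995     1.927   0.04893
  Δ         0.02104  -0.02104  -0.02104
  eq         0.4206     1.906    0.0279
  solve Keq expr → x = -0.02104; check Q = 0.1264
Then remove 0.09764 M of J.
Step 3:
                  J         C         G
  init       0.3229     1.906    0.0279
  Δ        0.006009 -0.006009 -0.006009
  eq         0.3289       1.9   0.02189
  solve Keq expr → x = -0.006009; check Q = 0.1264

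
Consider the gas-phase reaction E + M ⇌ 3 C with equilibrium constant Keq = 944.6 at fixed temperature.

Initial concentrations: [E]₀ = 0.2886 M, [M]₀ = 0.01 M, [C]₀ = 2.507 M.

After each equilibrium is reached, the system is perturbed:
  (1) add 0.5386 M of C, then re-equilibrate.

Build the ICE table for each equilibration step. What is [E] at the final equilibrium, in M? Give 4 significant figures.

Q₀ = 5460 vs Keq = 944.6 ⇒ Q>K, reverse
Step 1:
                  E         M         C
  I          0.2886      0.01     2.507
  C         0.03526   0.03526   -0.1058
  E          0.3239   0.04526     2.401
  solve Keq expr → x = -0.03526; check Q = 944.6
Then add 0.5386 M of C.
Step 2:
                  E         M         C
  I          0.3239   0.04526      2.94
  C         0.02577   0.02577   -0.0773
  E          0.3496   0.07102     2.863
  solve Keq expr → x = -0.02577; check Q = 944.6

[E]_eq = 0.3496 M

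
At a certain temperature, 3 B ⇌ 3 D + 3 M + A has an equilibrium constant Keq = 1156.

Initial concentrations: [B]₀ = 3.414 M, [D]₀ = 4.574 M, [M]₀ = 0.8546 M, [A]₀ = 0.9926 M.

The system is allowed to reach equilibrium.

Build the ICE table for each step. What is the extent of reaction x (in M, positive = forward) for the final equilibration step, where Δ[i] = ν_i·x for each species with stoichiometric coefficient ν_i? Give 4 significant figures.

Q₀ = 1.49 vs Keq = 1156 ⇒ Q<K, forward
Step 1:
                    B           D           M           A
  Initial       3.414       4.574      0.8546      0.9926
  Change       -1.673       1.673       1.673      0.5576
  Equil         1.741       6.247       2.527        1.55
  solve Keq expr → x = 0.5576; check Q = 1156

x = 0.5576 M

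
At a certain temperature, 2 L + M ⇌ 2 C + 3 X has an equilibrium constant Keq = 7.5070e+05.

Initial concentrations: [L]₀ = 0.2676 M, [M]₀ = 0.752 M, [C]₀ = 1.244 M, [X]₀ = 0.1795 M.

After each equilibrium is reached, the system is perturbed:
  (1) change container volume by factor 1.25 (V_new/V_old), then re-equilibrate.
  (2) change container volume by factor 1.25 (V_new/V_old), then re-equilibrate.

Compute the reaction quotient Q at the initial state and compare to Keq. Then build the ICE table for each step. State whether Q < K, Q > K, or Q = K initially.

Q₀ = 0.1662 vs Keq = 7.5070e+05 ⇒ Q<K, forward
Step 1:
                    L           M           C           X
  I            0.2676       0.752       1.244      0.1795
  C           -0.2666     -0.1333      0.2666      0.3999
  E        9.7767e-04      0.6187       1.511      0.5794
  solve Keq expr → x = 0.1333; check Q = 7.5070e+05
Then change container volume by factor 1.25 (V_new/V_old).
Step 2:
                    L           M           C           X
  I        7.8214e-04       0.495       1.208      0.4635
  C       -1.5582e-04 -7.7912e-05  1.5582e-04  2.3374e-04
  E        6.2631e-04      0.4949       1.209      0.4638
  solve Keq expr → x = 7.7912e-05; check Q = 7.5070e+05
Then change container volume by factor 1.25 (V_new/V_old).
Step 3:
                    L           M           C           X
  I        5.0105e-04      0.3959      0.9669       0.371
  C       -9.9900e-05 -4.9950e-05  9.9900e-05  1.4985e-04
  E        4.0115e-04      0.3958       0.967      0.3712
  solve Keq expr → x = 4.9950e-05; check Q = 7.5070e+05

Q₀ = 0.1662; Q < K (proceeds forward)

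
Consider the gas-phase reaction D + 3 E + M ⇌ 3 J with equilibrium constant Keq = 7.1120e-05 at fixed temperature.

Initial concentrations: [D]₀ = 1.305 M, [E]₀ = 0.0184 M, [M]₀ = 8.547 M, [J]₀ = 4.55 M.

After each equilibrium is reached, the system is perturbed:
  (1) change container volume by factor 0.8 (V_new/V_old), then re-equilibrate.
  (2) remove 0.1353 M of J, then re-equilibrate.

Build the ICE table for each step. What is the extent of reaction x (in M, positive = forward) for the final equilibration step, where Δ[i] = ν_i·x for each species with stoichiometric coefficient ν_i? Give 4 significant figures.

x = 0.03847 M

Q₀ = 1.3557e+06 vs Keq = 7.1120e-05 ⇒ Q>K, reverse
Step 1:
                    D           E           M           J
  I             1.305      0.0184       8.547        4.55
  C              1.35       4.049        1.35      -4.049
  E             2.655       4.067       9.897       0.501
  solve Keq expr → x = -1.35; check Q = 7.1120e-05
Then change container volume by factor 0.8 (V_new/V_old).
Step 2:
                    D           E           M           J
  I             3.318       5.084       12.37      0.6262
  C          -0.02854    -0.08561    -0.02854     0.08561
  E              3.29       4.999       12.34      0.7118
  solve Keq expr → x = 0.02854; check Q = 7.1120e-05
Then remove 0.1353 M of J.
Step 3:
                    D           E           M           J
  I              3.29       4.999       12.34      0.5765
  C          -0.03847     -0.1154    -0.03847      0.1154
  E             3.251       4.883        12.3      0.6919
  solve Keq expr → x = 0.03847; check Q = 7.1120e-05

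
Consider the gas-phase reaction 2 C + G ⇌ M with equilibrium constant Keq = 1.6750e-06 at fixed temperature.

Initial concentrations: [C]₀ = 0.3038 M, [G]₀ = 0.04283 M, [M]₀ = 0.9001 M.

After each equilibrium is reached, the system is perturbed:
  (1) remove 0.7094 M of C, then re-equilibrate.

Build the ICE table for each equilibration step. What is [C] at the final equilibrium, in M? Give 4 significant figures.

Q₀ = 227.7 vs Keq = 1.6750e-06 ⇒ Q>K, reverse
Step 1:
                    C           G           M
  init         0.3038     0.04283      0.9001
  Δ               1.8      0.9001     -0.9001
  eq            2.104      0.9429  6.9916e-06
  solve Keq expr → x = -0.9001; check Q = 1.6750e-06
Then remove 0.7094 M of C.
Step 2:
                    C           G           M
  init          1.395      0.9429  6.9916e-06
  Δ        7.8397e-06  3.9198e-06 -3.9198e-06
  eq            1.395      0.9429  3.0718e-06
  solve Keq expr → x = -3.9198e-06; check Q = 1.6750e-06

[C]_eq = 1.395 M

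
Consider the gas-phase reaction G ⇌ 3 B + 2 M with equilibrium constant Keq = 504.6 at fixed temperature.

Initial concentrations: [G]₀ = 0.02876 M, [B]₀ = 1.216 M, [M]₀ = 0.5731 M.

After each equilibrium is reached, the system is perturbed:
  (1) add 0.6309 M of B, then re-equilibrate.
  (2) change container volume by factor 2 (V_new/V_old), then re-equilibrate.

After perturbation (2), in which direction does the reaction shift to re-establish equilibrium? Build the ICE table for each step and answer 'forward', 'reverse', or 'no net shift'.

Direction: forward

Q₀ = 20.53 vs Keq = 504.6 ⇒ Q<K, forward
Step 1:
                  G         B         M
  I         0.02876     1.216    0.5731
  C        -0.02706   0.08117   0.05412
  E        0.001702     1.297    0.6272
  solve Keq expr → x = 0.02706; check Q = 504.6
Then add 0.6309 M of B.
Step 2:
                  G         B         M
  I        0.001702     1.928    0.6272
  C        0.003664  -0.01099 -0.007327
  E        0.005365     1.917    0.6199
  solve Keq expr → x = -0.003664; check Q = 504.6
Then change container volume by factor 2 (V_new/V_old).
Step 3:
                  G         B         M
  I        0.002683    0.9585    0.3099
  C       -0.002505  0.007516  0.005011
  E       1.7724e-04    0.9661     0.315
  solve Keq expr → x = 0.002505; check Q = 504.6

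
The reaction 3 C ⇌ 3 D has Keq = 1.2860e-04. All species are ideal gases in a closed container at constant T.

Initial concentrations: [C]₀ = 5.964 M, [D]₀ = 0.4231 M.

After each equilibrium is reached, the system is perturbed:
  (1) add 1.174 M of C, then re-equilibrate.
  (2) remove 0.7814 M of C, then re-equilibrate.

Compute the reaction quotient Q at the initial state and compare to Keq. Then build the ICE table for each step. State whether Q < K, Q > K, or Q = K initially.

Q₀ = 3.5704e-04; Q > K (proceeds reverse)

Q₀ = 3.5704e-04 vs Keq = 1.2860e-04 ⇒ Q>K, reverse
Step 1:
                   C          D
  I            5.964     0.4231
  C           0.1162    -0.1162
  E             6.08     0.3069
  solve Keq expr → x = -0.03873; check Q = 1.2860e-04
Then add 1.174 M of C.
Step 2:
                   C          D
  I            7.254     0.3069
  C         -0.05641    0.05641
  E            7.198     0.3633
  solve Keq expr → x = 0.0188; check Q = 1.2860e-04
Then remove 0.7814 M of C.
Step 3:
                   C          D
  I            6.416     0.3633
  C          0.03755   -0.03755
  E            6.454     0.3258
  solve Keq expr → x = -0.01252; check Q = 1.2860e-04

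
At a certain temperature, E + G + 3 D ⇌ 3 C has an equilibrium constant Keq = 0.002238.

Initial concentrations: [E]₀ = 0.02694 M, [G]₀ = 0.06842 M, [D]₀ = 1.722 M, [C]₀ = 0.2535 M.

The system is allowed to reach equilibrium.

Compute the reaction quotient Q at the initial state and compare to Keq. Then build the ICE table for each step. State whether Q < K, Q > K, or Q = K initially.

Q₀ = 1.731 vs Keq = 0.002238 ⇒ Q>K, reverse
Step 1:
                    E           G           D           C
  Initial     0.02694     0.06842       1.722      0.2535
  Change      0.06519     0.06519      0.1956     -0.1956
  Equil       0.09213      0.1336       1.918     0.05792
  solve Keq expr → x = -0.06519; check Q = 0.002238

Q₀ = 1.731; Q > K (proceeds reverse)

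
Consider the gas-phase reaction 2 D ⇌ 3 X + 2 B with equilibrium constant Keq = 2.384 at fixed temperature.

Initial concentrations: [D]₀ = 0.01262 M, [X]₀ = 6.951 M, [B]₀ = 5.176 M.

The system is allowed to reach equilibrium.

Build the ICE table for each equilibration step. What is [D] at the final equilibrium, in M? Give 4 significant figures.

[D]_eq = 3.332 M

Q₀ = 5.6495e+07 vs Keq = 2.384 ⇒ Q>K, reverse
Step 1:
                  D         X         B
  Initial   0.01262     6.951     5.176
  Change      3.319    -4.979    -3.319
  Equil       3.332     1.972     1.857
  solve Keq expr → x = -1.66; check Q = 2.384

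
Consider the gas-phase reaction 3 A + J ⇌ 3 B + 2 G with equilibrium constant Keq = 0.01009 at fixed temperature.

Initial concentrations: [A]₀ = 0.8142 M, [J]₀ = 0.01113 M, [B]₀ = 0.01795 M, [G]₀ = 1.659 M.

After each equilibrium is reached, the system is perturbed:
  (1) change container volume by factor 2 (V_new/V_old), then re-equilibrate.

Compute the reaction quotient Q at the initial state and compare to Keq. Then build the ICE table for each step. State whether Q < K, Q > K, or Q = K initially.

Q₀ = 0.00265 vs Keq = 0.01009 ⇒ Q<K, forward
Step 1:
                  A         J         B         G
  Initial    0.8142   0.01113   0.01795     1.659
  Change   -0.00751 -0.002503   0.00751  0.005006
  Equil      0.8067  0.008627   0.02546     1.664
  solve Keq expr → x = 0.002503; check Q = 0.01009
Then change container volume by factor 2 (V_new/V_old).
Step 2:
                  A         J         B         G
  Initial    0.4033  0.004313   0.01273     0.832
  Change  -0.002228 -7.4283e-04  0.002228  0.001486
  Equil      0.4011  0.003571   0.01496    0.8335
  solve Keq expr → x = 7.4283e-04; check Q = 0.01009

Q₀ = 0.00265; Q < K (proceeds forward)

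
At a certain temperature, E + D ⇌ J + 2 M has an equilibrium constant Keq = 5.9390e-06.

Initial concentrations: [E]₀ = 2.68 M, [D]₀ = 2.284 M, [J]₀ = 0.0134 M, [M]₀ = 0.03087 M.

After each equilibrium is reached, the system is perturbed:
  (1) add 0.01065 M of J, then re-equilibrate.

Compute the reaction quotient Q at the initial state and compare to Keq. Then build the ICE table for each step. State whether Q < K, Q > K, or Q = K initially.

Q₀ = 2.0862e-06 vs Keq = 5.9390e-06 ⇒ Q<K, forward
Step 1:
                  E         D         J         M
  I            2.68     2.284    0.0134   0.03087
  C         -0.0061   -0.0061    0.0061    0.0122
  E           2.674     2.278    0.0195   0.04307
  solve Keq expr → x = 0.0061; check Q = 5.9390e-06
Then add 0.01065 M of J.
Step 2:
                  E         D         J         M
  I           2.674     2.278   0.03015   0.04307
  C        0.003195  0.003195 -0.003195  -0.00639
  E           2.677     2.281   0.02696   0.03668
  solve Keq expr → x = -0.003195; check Q = 5.9390e-06

Q₀ = 2.0862e-06; Q < K (proceeds forward)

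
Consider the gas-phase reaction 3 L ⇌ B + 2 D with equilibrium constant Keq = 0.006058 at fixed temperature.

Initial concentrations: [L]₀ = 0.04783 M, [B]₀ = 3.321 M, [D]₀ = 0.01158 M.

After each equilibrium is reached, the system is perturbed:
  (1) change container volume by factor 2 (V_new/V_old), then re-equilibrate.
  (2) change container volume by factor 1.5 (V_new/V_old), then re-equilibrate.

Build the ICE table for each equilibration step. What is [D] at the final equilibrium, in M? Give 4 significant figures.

Q₀ = 4.07 vs Keq = 0.006058 ⇒ Q>K, reverse
Step 1:
                    L           B           D
  init        0.04783       3.321     0.01158
  Δ           0.01633   -0.005443    -0.01089
  eq          0.06416       3.316  6.9465e-04
  solve Keq expr → x = -0.005443; check Q = 0.006058
Then change container volume by factor 2 (V_new/V_old).
Step 2:
                    L           B           D
  init        0.03208       1.658  3.4732e-04
  Δ                 0           0           0
  eq          0.03208       1.658  3.4732e-04
  solve Keq expr → x = 0; check Q = 0.006058
Then change container volume by factor 1.5 (V_new/V_old).
Step 3:
                    L           B           D
  init        0.02139       1.105  2.3155e-04
  Δ                 0           0           0
  eq          0.02139       1.105  2.3155e-04
  solve Keq expr → x = 0; check Q = 0.006058

[D]_eq = 2.3155e-04 M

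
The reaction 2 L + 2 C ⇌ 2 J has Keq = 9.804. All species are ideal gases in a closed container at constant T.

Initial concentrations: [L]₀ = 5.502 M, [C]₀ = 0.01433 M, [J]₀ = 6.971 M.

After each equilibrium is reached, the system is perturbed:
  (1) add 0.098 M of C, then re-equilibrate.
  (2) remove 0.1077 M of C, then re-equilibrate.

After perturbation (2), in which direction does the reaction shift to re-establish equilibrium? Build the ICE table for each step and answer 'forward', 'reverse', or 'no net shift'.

Direction: reverse

Q₀ = 7817 vs Keq = 9.804 ⇒ Q>K, reverse
Step 1:
                    L           C           J
  Initial       5.502     0.01433       6.971
  Change       0.3473      0.3473     -0.3473
  Equil         5.849      0.3617       6.624
  solve Keq expr → x = -0.1737; check Q = 9.804
Then add 0.098 M of C.
Step 2:
                    L           C           J
  Initial       5.849      0.4597       6.624
  Change     -0.08764    -0.08764     0.08764
  Equil         5.762       0.372       6.711
  solve Keq expr → x = 0.04382; check Q = 9.804
Then remove 0.1077 M of C.
Step 3:
                    L           C           J
  Initial       5.762      0.2643       6.711
  Change      0.09633     0.09633    -0.09633
  Equil         5.858      0.3606       6.615
  solve Keq expr → x = -0.04817; check Q = 9.804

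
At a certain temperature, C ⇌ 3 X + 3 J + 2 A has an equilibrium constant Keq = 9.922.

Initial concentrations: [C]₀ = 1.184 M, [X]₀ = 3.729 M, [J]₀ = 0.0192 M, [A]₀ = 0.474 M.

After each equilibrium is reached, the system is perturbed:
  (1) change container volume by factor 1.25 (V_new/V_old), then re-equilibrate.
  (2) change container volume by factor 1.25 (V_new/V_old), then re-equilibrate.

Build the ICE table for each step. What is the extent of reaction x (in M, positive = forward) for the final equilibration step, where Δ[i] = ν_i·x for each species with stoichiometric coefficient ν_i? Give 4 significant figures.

x = 0.06053 M

Q₀ = 6.9644e-05 vs Keq = 9.922 ⇒ Q<K, forward
Step 1:
                    C           X           J           A
  I             1.184       3.729      0.0192       0.474
  C           -0.1822      0.5465      0.5465      0.3643
  E             1.002       4.275      0.5657      0.8383
  solve Keq expr → x = 0.1822; check Q = 9.922
Then change container volume by factor 1.25 (V_new/V_old).
Step 2:
                    C           X           J           A
  I            0.8015        3.42      0.4525      0.6706
  C          -0.05985      0.1795      0.1795      0.1197
  E            0.7416         3.6      0.6321      0.7903
  solve Keq expr → x = 0.05985; check Q = 9.922
Then change container volume by factor 1.25 (V_new/V_old).
Step 3:
                    C           X           J           A
  I            0.5933        2.88      0.5057      0.6323
  C          -0.06053      0.1816      0.1816      0.1211
  E            0.5328       3.062      0.6873      0.7533
  solve Keq expr → x = 0.06053; check Q = 9.922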